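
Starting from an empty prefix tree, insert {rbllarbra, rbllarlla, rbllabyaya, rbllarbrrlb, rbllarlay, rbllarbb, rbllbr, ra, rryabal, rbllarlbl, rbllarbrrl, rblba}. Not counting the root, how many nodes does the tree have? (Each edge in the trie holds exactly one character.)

36

Trie structure (* marks end of a word):
(root)
└─ r
   ├─ a *
   ├─ b
   │  └─ l
   │     ├─ b
   │     │  └─ a *
   │     └─ l
   │        ├─ a
   │        │  ├─ b
   │        │  │  └─ y
   │        │  │     └─ a
   │        │  │        └─ y
   │        │  │           └─ a *
   │        │  └─ r
   │        │     ├─ b
   │        │     │  ├─ b *
   │        │     │  └─ r
   │        │     │     ├─ a *
   │        │     │     └─ r
   │        │     │        └─ l *
   │        │     │           └─ b *
   │        │     └─ l
   │        │        ├─ a
   │        │        │  └─ y *
   │        │        ├─ b
   │        │        │  └─ l *
   │        │        └─ l
   │        │           └─ a *
   │        └─ b
   │           └─ r *
   └─ r
      └─ y
         └─ a
            └─ b
               └─ a
                  └─ l *
Counting every labelled node above: 36.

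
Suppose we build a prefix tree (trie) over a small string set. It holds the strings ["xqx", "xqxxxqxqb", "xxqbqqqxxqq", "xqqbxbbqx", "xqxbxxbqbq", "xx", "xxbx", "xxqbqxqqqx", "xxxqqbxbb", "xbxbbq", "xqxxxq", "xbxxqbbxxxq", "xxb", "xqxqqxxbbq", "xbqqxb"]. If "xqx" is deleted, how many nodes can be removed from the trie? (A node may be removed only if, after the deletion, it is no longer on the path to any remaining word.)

0

After clearing the end-marker at "xqx", prune upward until reaching a node still needed by another word.
Every node on "xqx" is still needed (e.g. by "xqxxxqxqb"), so nothing is freed.
Nodes removed: 0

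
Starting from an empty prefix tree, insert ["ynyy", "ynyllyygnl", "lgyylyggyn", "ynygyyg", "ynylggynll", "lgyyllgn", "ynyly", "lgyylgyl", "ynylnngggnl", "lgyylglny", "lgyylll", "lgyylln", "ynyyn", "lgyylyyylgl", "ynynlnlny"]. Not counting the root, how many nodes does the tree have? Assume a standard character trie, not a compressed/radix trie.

62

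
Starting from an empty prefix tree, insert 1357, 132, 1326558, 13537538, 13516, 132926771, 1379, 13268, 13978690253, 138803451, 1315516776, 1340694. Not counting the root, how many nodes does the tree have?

For each word, the new-node count is its length minus the longest prefix already in the trie:
  "1357" → 4 new (1, 3, 5, 7)
  "132" → prefix "13" already present; 1 new (2)
  "1326558" → prefix "132" already present; 4 new (6, 5, 5, 8)
  "13537538" → prefix "135" already present; 5 new (3, 7, 5, 3, 8)
  "13516" → prefix "135" already present; 2 new (1, 6)
  "132926771" → prefix "132" already present; 6 new (9, 2, 6, 7, 7, 1)
  "1379" → prefix "13" already present; 2 new (7, 9)
  "13268" → prefix "1326" already present; 1 new (8)
  "13978690253" → prefix "13" already present; 9 new (9, 7, 8, 6, 9, 0, 2, 5, 3)
  "138803451" → prefix "13" already present; 7 new (8, 8, 0, 3, 4, 5, 1)
  "1315516776" → prefix "13" already present; 8 new (1, 5, 5, 1, 6, 7, 7, 6)
  "1340694" → prefix "13" already present; 5 new (4, 0, 6, 9, 4)
Total nodes = 4 + 1 + 4 + 5 + 2 + 6 + 2 + 1 + 9 + 7 + 8 + 5 = 54

54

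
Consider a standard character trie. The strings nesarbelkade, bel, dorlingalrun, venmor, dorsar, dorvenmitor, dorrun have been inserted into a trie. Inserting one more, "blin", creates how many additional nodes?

3

"b" is already a path in the trie; the remaining "lin" must be added.
Each of the 3 remaining characters creates one node.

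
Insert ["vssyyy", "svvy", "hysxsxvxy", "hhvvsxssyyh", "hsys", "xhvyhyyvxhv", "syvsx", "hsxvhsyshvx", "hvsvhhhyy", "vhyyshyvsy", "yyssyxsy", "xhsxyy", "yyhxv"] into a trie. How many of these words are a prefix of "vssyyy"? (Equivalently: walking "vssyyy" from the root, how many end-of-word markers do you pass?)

Check each prefix of "vssyyy" against the stored set — each match is an end-marker on the path.
Prefixes of the query that are stored words: "vssyyy"
Count: 1

1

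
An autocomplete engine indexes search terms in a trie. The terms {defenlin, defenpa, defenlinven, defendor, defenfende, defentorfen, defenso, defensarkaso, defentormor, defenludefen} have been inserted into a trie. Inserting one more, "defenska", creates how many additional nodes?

2

Walking "defenska" from the root, the first 6 characters ("defens") follow existing edges; "k" is the first miss.
New nodes needed: |"defenska"| − 6 = 8 − 6 = 2.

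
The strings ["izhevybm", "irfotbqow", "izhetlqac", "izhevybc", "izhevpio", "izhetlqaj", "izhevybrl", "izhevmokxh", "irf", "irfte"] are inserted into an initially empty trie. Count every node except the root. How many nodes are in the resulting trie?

35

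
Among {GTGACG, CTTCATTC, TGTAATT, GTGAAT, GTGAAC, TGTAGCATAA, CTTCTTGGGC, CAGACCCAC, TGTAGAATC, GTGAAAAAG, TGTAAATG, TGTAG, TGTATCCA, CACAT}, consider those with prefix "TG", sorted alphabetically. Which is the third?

DFS of the "TG" subtree visits, in order: "TGTAAATG", "TGTAATT", "TGTAG", "TGTAGAATC", "TGTAGCATAA", "TGTATCCA"
Position 3: TGTAG

TGTAG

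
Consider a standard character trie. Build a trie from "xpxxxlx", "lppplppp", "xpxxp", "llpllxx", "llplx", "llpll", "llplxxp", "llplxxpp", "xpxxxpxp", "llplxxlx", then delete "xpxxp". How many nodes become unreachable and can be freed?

1

A node on "xpxxp"'s path can go only if nothing else ends at it or branches off below it.
The suffix "p" (1 node) is used only by "xpxxp"; the node for "xpxx" still has the child "x", so pruning stops there.
Nodes removed: 1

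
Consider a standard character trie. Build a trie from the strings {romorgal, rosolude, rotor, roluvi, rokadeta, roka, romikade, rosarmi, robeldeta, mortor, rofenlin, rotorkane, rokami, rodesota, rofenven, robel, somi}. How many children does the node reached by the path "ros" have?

2

The children of the "ros" node are the distinct next characters among strings starting with "ros".
Distinct next characters after "ros": a, o.
That node has 2 child edges.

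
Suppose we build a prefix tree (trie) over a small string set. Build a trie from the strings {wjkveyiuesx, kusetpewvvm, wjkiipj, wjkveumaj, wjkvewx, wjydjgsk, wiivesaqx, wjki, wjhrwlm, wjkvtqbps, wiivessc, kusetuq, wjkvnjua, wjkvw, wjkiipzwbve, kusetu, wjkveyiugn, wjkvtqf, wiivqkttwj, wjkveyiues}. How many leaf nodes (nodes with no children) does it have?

17

Leaves are exactly the stored words that no other stored word extends.
Those words: "kusetpewvvm", "kusetuq", "wiivesaqx", "wiivessc", "wiivqkttwj", "wjhrwlm", "wjkiipj", "wjkiipzwbve", "wjkveumaj", "wjkvewx", "wjkveyiuesx", "wjkveyiugn", "wjkvnjua", "wjkvtqbps", "wjkvtqf", "wjkvw", "wjydjgsk"
Leaf count: 17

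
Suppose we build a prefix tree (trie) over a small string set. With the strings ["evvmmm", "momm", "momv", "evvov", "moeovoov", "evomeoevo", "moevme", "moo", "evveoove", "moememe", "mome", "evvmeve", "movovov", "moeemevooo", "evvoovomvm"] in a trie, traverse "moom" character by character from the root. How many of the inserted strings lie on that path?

1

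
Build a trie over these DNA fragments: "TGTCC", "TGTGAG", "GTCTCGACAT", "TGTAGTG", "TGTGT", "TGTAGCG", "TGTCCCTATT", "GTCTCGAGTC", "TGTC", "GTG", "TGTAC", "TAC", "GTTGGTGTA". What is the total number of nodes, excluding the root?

Count nodes per top-level branch (shared prefixes stored once):
  'G'-branch (GTCTCGACAT, GTCTCGAGTC, GTG, GTTGGTGTA): 21 nodes
  'T'-branch (TAC, TGTAC, TGTAGCG, TGTAGTG, TGTC, TGTCC, TGTCCCTATT, TGTGAG, TGTGT): 23 nodes
Sum: 44

44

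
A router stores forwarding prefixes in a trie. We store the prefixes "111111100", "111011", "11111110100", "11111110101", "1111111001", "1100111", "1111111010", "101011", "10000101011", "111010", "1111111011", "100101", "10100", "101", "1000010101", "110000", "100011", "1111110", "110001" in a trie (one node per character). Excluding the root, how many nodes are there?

Insert word by word; a character creates a node only if that edge doesn't already exist:
  "111111100" → 9 new (1, 1, 1, 1, 1, 1, 1, 0, 0)
  "111011" → prefix "111" already present; 3 new (0, 1, 1)
  "11111110100" → prefix "11111110" already present; 3 new (1, 0, 0)
  "11111110101" → prefix "1111111010" already present; 1 new (1)
  "1111111001" → prefix "111111100" already present; 1 new (1)
  "1100111" → prefix "11" already present; 5 new (0, 0, 1, 1, 1)
  "1111111010" → prefix "1111111010" already present; 0 new (none)
  "101011" → prefix "1" already present; 5 new (0, 1, 0, 1, 1)
  "10000101011" → prefix "10" already present; 9 new (0, 0, 0, 1, 0, 1, 0, 1, 1)
  "111010" → prefix "11101" already present; 1 new (0)
  "1111111011" → prefix "111111101" already present; 1 new (1)
  "100101" → prefix "100" already present; 3 new (1, 0, 1)
  "10100" → prefix "1010" already present; 1 new (0)
  "101" → prefix "101" already present; 0 new (none)
  "1000010101" → prefix "1000010101" already present; 0 new (none)
  "110000" → prefix "1100" already present; 2 new (0, 0)
  "100011" → prefix "1000" already present; 2 new (1, 1)
  "1111110" → prefix "111111" already present; 1 new (0)
  "110001" → prefix "11000" already present; 1 new (1)
Total nodes = 9 + 3 + 3 + 1 + 1 + 5 + 0 + 5 + 9 + 1 + 1 + 3 + 1 + 0 + 0 + 2 + 2 + 1 + 1 = 48

48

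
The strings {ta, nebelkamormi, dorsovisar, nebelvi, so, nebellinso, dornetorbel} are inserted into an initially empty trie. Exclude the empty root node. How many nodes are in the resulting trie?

41

Insert word by word; a character creates a node only if that edge doesn't already exist:
  "ta" → 2 new (t, a)
  "nebelkamormi" → 12 new (n, e, b, e, l, k, a, m, o, r, m, i)
  "dorsovisar" → 10 new (d, o, r, s, o, v, i, s, a, r)
  "nebelvi" → prefix "nebel" already present; 2 new (v, i)
  "so" → 2 new (s, o)
  "nebellinso" → prefix "nebel" already present; 5 new (l, i, n, s, o)
  "dornetorbel" → prefix "dor" already present; 8 new (n, e, t, o, r, b, e, l)
Total nodes = 2 + 12 + 10 + 2 + 2 + 5 + 8 = 41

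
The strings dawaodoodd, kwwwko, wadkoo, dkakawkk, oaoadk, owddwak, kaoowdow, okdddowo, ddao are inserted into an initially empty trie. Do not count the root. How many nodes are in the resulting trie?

58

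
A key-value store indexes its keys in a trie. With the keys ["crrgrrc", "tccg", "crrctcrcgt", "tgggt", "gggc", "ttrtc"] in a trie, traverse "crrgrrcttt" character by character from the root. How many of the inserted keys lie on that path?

1

Check each prefix of "crrgrrcttt" against the stored set — each match is an end-marker on the path.
Prefixes of the query that are stored words: "crrgrrc"
Count: 1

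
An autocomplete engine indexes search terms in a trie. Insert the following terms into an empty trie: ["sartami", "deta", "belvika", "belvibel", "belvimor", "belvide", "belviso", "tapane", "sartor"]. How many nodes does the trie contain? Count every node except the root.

Count nodes per top-level branch (shared prefixes stored once):
  'b'-branch (belvibel, belvide, belvika, belvimor, belviso): 17 nodes
  'd'-branch (deta): 4 nodes
  's'-branch (sartami, sartor): 9 nodes
  't'-branch (tapane): 6 nodes
Sum: 36

36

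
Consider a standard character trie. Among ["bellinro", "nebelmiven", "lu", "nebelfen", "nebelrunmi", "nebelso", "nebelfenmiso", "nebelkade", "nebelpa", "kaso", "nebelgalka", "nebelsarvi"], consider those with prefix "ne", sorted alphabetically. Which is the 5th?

nebelmiven

Filter for "ne…" and sort: "nebelfen", "nebelfenmiso", "nebelgalka", "nebelkade", "nebelmiven", "nebelpa", "nebelrunmi", "nebelsarvi", "nebelso"
Position 5: nebelmiven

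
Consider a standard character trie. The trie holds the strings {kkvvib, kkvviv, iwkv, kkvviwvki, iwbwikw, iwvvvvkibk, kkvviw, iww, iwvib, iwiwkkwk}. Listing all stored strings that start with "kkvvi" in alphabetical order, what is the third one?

Words with prefix "kkvvi", in lexicographic order: "kkvvib", "kkvviv", "kkvviw", "kkvviwvki"
Position 3: kkvviw

kkvviw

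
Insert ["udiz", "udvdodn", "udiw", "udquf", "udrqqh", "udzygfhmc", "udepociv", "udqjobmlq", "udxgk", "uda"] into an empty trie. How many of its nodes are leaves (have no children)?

10

A leaf is a node with no children — equivalently, the end of a word that is not a proper prefix of any other stored word.
Those words: "uda", "udepociv", "udiw", "udiz", "udqjobmlq", "udquf", "udrqqh", "udvdodn", "udxgk", "udzygfhmc"
Leaf count: 10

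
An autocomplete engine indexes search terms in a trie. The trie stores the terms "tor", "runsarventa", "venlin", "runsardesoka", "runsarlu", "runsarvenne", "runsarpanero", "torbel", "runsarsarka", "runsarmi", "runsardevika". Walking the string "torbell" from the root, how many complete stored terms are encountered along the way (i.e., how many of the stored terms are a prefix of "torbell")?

Check each prefix of "torbell" against the stored set — each match is an end-marker on the path.
Prefixes of the query that are stored words: "tor", "torbel"
Count: 2

2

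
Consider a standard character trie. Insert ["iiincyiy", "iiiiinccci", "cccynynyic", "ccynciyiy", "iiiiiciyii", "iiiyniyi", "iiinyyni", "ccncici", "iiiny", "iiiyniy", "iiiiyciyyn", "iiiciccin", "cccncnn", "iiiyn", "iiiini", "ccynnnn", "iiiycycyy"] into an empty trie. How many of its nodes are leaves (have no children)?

Leaves are exactly the stored words that no other stored word extends.
Those words: "cccncnn", "cccynynyic", "ccncici", "ccynciyiy", "ccynnnn", "iiiciccin", "iiiiiciyii", "iiiiinccci", "iiiini", "iiiiyciyyn", "iiincyiy", "iiinyyni", "iiiycycyy", "iiiyniyi"
Leaf count: 14

14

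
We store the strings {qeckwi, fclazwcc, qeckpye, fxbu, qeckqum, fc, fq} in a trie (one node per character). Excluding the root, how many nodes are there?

Trace insertions, counting only characters that open a new branch:
  "qeckwi" → 6 new (q, e, c, k, w, i)
  "fclazwcc" → 8 new (f, c, l, a, z, w, c, c)
  "qeckpye" → prefix "qeck" already present; 3 new (p, y, e)
  "fxbu" → prefix "f" already present; 3 new (x, b, u)
  "qeckqum" → prefix "qeck" already present; 3 new (q, u, m)
  "fc" → prefix "fc" already present; 0 new (none)
  "fq" → prefix "f" already present; 1 new (q)
Total nodes = 6 + 8 + 3 + 3 + 3 + 0 + 1 = 24

24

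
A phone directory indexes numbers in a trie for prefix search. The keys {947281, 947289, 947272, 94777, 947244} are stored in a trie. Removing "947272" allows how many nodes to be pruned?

2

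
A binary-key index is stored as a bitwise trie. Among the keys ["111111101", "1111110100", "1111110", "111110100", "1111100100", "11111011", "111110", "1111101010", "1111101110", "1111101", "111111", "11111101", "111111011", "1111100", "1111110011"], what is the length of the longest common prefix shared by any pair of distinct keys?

8

Look for the deepest trie node that still has at least two words in its subtree.
e.g. "111110100" and "1111101010" share the prefix "11111010" of length 8; no pair shares a longer one.
Longest shared-prefix length: 8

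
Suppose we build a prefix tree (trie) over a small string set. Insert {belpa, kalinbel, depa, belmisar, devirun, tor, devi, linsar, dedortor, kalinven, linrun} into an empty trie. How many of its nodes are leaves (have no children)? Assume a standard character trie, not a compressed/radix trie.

10

A leaf is a node with no children — equivalently, the end of a word that is not a proper prefix of any other stored word.
Those words: "belmisar", "belpa", "dedortor", "depa", "devirun", "kalinbel", "kalinven", "linrun", "linsar", "tor"
Leaf count: 10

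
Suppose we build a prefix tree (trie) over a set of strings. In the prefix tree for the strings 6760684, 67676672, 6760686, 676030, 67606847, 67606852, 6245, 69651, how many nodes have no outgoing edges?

7

A leaf is a node with no children — equivalently, the end of a word that is not a proper prefix of any other stored word.
Those words: "6245", "676030", "67606847", "67606852", "6760686", "67676672", "69651"
Leaf count: 7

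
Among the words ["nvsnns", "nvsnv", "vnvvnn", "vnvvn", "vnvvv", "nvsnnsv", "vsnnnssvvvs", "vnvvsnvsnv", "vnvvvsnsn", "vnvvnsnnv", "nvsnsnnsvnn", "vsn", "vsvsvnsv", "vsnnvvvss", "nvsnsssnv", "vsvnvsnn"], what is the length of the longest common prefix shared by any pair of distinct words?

6

The deepest shared node is where two words last agree before diverging.
"nvsnns" and "nvsnnsv" agree on "nvsnns" (6 characters) before diverging; nothing deeper is shared.
Longest shared-prefix length: 6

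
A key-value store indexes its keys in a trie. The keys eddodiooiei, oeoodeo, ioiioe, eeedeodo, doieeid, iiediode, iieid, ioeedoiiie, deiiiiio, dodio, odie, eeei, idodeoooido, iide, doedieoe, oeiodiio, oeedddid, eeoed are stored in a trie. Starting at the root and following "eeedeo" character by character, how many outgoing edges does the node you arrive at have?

1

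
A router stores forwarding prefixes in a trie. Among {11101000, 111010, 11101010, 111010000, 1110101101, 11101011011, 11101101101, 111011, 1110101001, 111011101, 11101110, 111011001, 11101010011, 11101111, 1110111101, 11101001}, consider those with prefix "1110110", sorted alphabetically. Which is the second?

Filter for "1110110…" and sort: "111011001", "11101101101"
Position 2: 11101101101

11101101101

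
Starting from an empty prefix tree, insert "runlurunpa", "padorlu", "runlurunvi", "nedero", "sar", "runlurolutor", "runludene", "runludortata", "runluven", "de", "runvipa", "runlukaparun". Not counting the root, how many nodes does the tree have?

Count nodes per top-level branch (shared prefixes stored once):
  'd'-branch (de): 2 nodes
  'n'-branch (nedero): 6 nodes
  'p'-branch (padorlu): 7 nodes
  'r'-branch (runludene, runludortata, runlukaparun, runlurolutor, runlurunpa, runlurunvi, runluven, runvipa): 42 nodes
  's'-branch (sar): 3 nodes
Sum: 60

60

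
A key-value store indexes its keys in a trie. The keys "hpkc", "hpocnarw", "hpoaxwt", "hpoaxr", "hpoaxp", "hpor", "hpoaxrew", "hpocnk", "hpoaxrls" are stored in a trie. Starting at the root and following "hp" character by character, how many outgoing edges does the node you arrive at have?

Follow the path "hp" to its node, then look at its outgoing edges.
Characters that immediately follow "hp" among the stored strings: {k, o}.
That node has 2 child edges.

2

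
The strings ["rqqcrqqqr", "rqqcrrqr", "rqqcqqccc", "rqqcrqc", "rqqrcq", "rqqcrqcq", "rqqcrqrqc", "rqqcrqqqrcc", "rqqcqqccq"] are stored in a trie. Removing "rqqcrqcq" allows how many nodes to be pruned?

A node on "rqqcrqcq"'s path can go only if nothing else ends at it or branches off below it.
The suffix "q" (1 node) is used only by "rqqcrqcq"; "rqqcrqc" is itself a stored word, so pruning stops there.
Nodes removed: 1

1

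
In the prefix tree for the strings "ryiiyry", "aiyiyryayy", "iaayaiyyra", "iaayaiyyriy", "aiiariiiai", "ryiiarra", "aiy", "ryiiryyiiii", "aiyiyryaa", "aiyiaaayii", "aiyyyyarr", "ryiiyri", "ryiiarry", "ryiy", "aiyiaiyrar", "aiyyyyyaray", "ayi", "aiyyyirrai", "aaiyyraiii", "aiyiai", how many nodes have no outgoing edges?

18

A leaf is a node with no children — equivalently, the end of a word that is not a proper prefix of any other stored word.
Those words: "aaiyyraiii", "aiiariiiai", "aiyiaaayii", "aiyiaiyrar", "aiyiyryaa", "aiyiyryayy", "aiyyyirrai", "aiyyyyarr", "aiyyyyyaray", "ayi", "iaayaiyyra", "iaayaiyyriy", "ryiiarra", "ryiiarry", "ryiiryyiiii", "ryiiyri", "ryiiyry", "ryiy"
Leaf count: 18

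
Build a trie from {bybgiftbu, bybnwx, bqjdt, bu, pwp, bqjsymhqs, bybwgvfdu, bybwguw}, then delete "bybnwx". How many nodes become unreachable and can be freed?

After clearing the end-marker at "bybnwx", prune upward until reaching a node still needed by another word.
The suffix "nwx" (3 nodes) is used only by "bybnwx"; the node for "byb" still has the child "g", so pruning stops there.
Nodes removed: 3

3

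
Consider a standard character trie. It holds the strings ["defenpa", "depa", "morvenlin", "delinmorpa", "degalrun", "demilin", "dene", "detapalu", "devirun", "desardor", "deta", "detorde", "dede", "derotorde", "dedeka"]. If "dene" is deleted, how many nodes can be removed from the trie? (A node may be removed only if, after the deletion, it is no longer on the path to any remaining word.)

Walk "dene" from the leaf back toward the root, removing each node that no remaining word uses.
The suffix "ne" (2 nodes) is used only by "dene"; the node for "de" still has the child "f", so pruning stops there.
Nodes removed: 2

2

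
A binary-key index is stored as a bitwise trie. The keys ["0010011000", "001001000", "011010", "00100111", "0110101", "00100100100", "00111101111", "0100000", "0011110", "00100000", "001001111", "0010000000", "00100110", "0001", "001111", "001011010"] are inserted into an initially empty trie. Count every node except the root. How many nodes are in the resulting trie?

49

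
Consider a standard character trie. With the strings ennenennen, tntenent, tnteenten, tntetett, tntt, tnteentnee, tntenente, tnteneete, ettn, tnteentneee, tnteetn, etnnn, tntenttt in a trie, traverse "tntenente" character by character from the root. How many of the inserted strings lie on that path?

2

Traverse "tntenente" character by character; count nodes along the way that are marked as word ends.
Prefixes of the query that are stored words: "tntenent", "tntenente"
Count: 2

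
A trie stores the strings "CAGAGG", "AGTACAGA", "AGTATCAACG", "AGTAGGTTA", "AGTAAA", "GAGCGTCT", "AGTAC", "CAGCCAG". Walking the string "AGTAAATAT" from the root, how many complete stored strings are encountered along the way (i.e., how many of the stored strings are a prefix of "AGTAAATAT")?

Walk "AGTAAATAT" from the root; an end-of-word marker is hit whenever a stored word is a prefix of "AGTAAATAT".
Prefixes of the query that are stored words: "AGTAAA"
Count: 1

1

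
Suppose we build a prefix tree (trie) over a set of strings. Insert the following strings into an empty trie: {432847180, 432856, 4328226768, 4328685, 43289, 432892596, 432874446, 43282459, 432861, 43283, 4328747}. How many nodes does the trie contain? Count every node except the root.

36

For each word, the new-node count is its length minus the longest prefix already in the trie:
  "432847180" → 9 new (4, 3, 2, 8, 4, 7, 1, 8, 0)
  "432856" → prefix "4328" already present; 2 new (5, 6)
  "4328226768" → prefix "4328" already present; 6 new (2, 2, 6, 7, 6, 8)
  "4328685" → prefix "4328" already present; 3 new (6, 8, 5)
  "43289" → prefix "4328" already present; 1 new (9)
  "432892596" → prefix "43289" already present; 4 new (2, 5, 9, 6)
  "432874446" → prefix "4328" already present; 5 new (7, 4, 4, 4, 6)
  "43282459" → prefix "43282" already present; 3 new (4, 5, 9)
  "432861" → prefix "43286" already present; 1 new (1)
  "43283" → prefix "4328" already present; 1 new (3)
  "4328747" → prefix "432874" already present; 1 new (7)
Total nodes = 9 + 2 + 6 + 3 + 1 + 4 + 5 + 3 + 1 + 1 + 1 = 36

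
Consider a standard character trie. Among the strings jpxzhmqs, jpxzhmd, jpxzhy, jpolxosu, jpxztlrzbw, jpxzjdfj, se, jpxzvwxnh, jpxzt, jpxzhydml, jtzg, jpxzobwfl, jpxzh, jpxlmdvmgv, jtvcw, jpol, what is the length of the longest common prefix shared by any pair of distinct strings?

6

Equivalently: take the maximum, over all pairs, of their longest common prefix length.
e.g. "jpxzhmd" and "jpxzhmqs" share the prefix "jpxzhm" of length 6; no pair shares a longer one.
Longest shared-prefix length: 6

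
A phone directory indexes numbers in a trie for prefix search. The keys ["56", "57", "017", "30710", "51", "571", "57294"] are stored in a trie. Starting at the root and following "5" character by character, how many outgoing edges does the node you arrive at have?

Follow the path "5" to its node, then look at its outgoing edges.
Distinct next characters after "5": 1, 6, 7.
That node has 3 child edges.

3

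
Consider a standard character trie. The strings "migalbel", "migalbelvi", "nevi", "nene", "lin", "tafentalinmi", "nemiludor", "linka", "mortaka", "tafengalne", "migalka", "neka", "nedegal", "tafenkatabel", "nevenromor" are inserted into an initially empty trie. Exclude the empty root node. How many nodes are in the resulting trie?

Insert word by word; a character creates a node only if that edge doesn't already exist:
  "migalbel" → 8 new (m, i, g, a, l, b, e, l)
  "migalbelvi" → prefix "migalbel" already present; 2 new (v, i)
  "nevi" → 4 new (n, e, v, i)
  "nene" → prefix "ne" already present; 2 new (n, e)
  "lin" → 3 new (l, i, n)
  "tafentalinmi" → 12 new (t, a, f, e, n, t, a, l, i, n, m, i)
  "nemiludor" → prefix "ne" already present; 7 new (m, i, l, u, d, o, r)
  "linka" → prefix "lin" already present; 2 new (k, a)
  "mortaka" → prefix "m" already present; 6 new (o, r, t, a, k, a)
  "tafengalne" → prefix "tafen" already present; 5 new (g, a, l, n, e)
  "migalka" → prefix "migal" already present; 2 new (k, a)
  "neka" → prefix "ne" already present; 2 new (k, a)
  "nedegal" → prefix "ne" already present; 5 new (d, e, g, a, l)
  "tafenkatabel" → prefix "tafen" already present; 7 new (k, a, t, a, b, e, l)
  "nevenromor" → prefix "nev" already present; 7 new (e, n, r, o, m, o, r)
Total nodes = 8 + 2 + 4 + 2 + 3 + 12 + 7 + 2 + 6 + 5 + 2 + 2 + 5 + 7 + 7 = 74

74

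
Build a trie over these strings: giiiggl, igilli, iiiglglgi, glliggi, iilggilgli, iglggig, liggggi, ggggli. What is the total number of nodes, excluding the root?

52

For each word, the new-node count is its length minus the longest prefix already in the trie:
  "giiiggl" → 7 new (g, i, i, i, g, g, l)
  "igilli" → 6 new (i, g, i, l, l, i)
  "iiiglglgi" → prefix "i" already present; 8 new (i, i, g, l, g, l, g, i)
  "glliggi" → prefix "g" already present; 6 new (l, l, i, g, g, i)
  "iilggilgli" → prefix "ii" already present; 8 new (l, g, g, i, l, g, l, i)
  "iglggig" → prefix "ig" already present; 5 new (l, g, g, i, g)
  "liggggi" → 7 new (l, i, g, g, g, g, i)
  "ggggli" → prefix "g" already present; 5 new (g, g, g, l, i)
Total nodes = 7 + 6 + 8 + 6 + 8 + 5 + 7 + 5 = 52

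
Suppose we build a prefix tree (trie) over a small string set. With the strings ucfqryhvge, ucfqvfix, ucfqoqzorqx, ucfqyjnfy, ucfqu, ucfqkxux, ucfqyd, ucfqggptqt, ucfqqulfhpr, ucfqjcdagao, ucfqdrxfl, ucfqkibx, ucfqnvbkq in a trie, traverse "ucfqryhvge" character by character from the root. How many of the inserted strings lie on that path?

Check each prefix of "ucfqryhvge" against the stored set — each match is an end-marker on the path.
Prefixes of the query that are stored words: "ucfqryhvge"
Count: 1

1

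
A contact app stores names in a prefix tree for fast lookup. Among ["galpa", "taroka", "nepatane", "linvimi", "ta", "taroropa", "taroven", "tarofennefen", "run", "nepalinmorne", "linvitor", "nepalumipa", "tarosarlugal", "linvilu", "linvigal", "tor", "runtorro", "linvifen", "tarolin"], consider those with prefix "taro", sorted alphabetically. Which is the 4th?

taroropa

Words with prefix "taro", in lexicographic order: "tarofennefen", "taroka", "tarolin", "taroropa", "tarosarlugal", "taroven"
The 4th is taroropa.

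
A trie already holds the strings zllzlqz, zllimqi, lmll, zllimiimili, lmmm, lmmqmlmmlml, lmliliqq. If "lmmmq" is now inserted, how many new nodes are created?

The longest prefix of "lmmmq" already in the trie is "lmmm" (length 4).
New nodes needed: |"lmmmq"| − 4 = 5 − 4 = 1.

1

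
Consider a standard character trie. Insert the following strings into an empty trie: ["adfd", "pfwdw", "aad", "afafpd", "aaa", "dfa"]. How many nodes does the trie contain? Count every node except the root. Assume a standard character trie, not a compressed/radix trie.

20

Insert word by word; a character creates a node only if that edge doesn't already exist:
  "adfd" → 4 new (a, d, f, d)
  "pfwdw" → 5 new (p, f, w, d, w)
  "aad" → prefix "a" already present; 2 new (a, d)
  "afafpd" → prefix "a" already present; 5 new (f, a, f, p, d)
  "aaa" → prefix "aa" already present; 1 new (a)
  "dfa" → 3 new (d, f, a)
Total nodes = 4 + 5 + 2 + 5 + 1 + 3 = 20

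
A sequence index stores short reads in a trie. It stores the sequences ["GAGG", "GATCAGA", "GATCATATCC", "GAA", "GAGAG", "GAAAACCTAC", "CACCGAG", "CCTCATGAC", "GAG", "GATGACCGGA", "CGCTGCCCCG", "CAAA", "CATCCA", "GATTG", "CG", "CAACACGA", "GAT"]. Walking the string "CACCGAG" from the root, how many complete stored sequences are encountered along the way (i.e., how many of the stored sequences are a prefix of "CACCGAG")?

1

Traverse "CACCGAG" character by character; count nodes along the way that are marked as word ends.
Prefixes of the query that are stored words: "CACCGAG"
Count: 1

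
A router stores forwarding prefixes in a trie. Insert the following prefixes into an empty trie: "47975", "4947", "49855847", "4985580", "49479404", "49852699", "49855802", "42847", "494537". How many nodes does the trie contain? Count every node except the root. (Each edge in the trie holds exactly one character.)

Trie structure (* marks end of a word):
(root)
└─ 4
   ├─ 2
   │  └─ 8
   │     └─ 4
   │        └─ 7 *
   ├─ 7
   │  └─ 9
   │     └─ 7
   │        └─ 5 *
   └─ 9
      ├─ 4
      │  ├─ 5
      │  │  └─ 3
      │  │     └─ 7 *
      │  └─ 7 *
      │     └─ 9
      │        └─ 4
      │           └─ 0
      │              └─ 4 *
      └─ 8
         └─ 5
            ├─ 2
            │  └─ 6
            │     └─ 9
            │        └─ 9 *
            └─ 5
               └─ 8
                  ├─ 0 *
                  │  └─ 2 *
                  └─ 4
                     └─ 7 *
Counting every labelled node above: 31.

31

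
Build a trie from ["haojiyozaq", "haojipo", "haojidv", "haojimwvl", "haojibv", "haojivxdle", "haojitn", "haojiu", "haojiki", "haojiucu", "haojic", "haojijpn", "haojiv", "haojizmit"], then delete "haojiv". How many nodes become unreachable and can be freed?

After clearing the end-marker at "haojiv", prune upward until reaching a node still needed by another word.
Every node on "haojiv" is still needed (e.g. by "haojivxdle"), so nothing is freed.
Nodes removed: 0

0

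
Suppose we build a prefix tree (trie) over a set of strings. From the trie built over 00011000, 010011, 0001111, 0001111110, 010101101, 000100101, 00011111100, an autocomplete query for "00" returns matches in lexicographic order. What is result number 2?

00011000

Filter for "00…" and sort: "000100101", "00011000", "0001111", "0001111110", "00011111100"
The 2nd is 00011000.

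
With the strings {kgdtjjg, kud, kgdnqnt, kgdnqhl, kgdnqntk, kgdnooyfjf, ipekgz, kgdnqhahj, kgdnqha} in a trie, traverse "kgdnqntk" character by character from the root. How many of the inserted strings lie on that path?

Walk "kgdnqntk" from the root; an end-of-word marker is hit whenever a stored word is a prefix of "kgdnqntk".
Prefixes of the query that are stored words: "kgdnqnt", "kgdnqntk"
Count: 2

2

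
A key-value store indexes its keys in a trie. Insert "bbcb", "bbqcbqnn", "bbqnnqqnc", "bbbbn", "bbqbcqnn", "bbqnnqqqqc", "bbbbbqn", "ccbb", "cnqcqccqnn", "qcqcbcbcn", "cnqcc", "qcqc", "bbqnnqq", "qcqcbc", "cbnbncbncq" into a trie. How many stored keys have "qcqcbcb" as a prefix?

1

Walk to "qcqcbcb"; the words in its subtree are exactly those with that prefix.
Words under "qcqcbcb": qcqcbcbcn
Count: 1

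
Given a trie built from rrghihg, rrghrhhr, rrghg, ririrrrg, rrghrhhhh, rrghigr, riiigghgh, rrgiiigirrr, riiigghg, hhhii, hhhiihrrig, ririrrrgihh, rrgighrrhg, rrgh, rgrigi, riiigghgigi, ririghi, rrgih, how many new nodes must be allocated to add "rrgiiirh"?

"rrgiii" is already a path in the trie; the remaining "rh" must be added.
So 8 − 6 = 2 new nodes.

2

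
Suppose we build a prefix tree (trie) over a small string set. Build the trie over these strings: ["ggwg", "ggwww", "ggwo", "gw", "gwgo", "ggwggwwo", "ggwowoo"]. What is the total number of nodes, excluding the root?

17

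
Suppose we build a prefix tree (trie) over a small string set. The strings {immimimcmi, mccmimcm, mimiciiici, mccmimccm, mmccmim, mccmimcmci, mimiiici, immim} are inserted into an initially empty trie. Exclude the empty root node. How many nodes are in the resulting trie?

Insert word by word; a character creates a node only if that edge doesn't already exist:
  "immimimcmi" → 10 new (i, m, m, i, m, i, m, c, m, i)
  "mccmimcm" → 8 new (m, c, c, m, i, m, c, m)
  "mimiciiici" → prefix "m" already present; 9 new (i, m, i, c, i, i, i, c, i)
  "mccmimccm" → prefix "mccmimc" already present; 2 new (c, m)
  "mmccmim" → prefix "m" already present; 6 new (m, c, c, m, i, m)
  "mccmimcmci" → prefix "mccmimcm" already present; 2 new (c, i)
  "mimiiici" → prefix "mimi" already present; 4 new (i, i, c, i)
  "immim" → prefix "immim" already present; 0 new (none)
Total nodes = 10 + 8 + 9 + 2 + 6 + 2 + 4 + 0 = 41

41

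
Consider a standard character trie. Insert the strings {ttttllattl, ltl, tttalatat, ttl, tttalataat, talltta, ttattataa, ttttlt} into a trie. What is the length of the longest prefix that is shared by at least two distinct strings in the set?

8

The deepest shared node is where two words last agree before diverging.
"tttalataat" and "tttalatat" agree on "tttalata" (8 characters) before diverging; nothing deeper is shared.
Longest shared-prefix length: 8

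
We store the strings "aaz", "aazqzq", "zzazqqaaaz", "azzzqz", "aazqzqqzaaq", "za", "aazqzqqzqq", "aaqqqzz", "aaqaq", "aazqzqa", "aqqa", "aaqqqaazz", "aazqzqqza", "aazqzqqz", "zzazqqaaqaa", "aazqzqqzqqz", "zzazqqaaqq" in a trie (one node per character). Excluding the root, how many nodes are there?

49

Count nodes per top-level branch (shared prefixes stored once):
  'a'-branch (aaqaq, aaqqqaazz, aaqqqzz, aaz, aazqzq, aazqzqa, aazqzqqz, aazqzqqza, aazqzqqzaaq, aazqzqqzqq, aazqzqqzqqz, aqqa, azzzqz): 34 nodes
  'z'-branch (za, zzazqqaaaz, zzazqqaaqaa, zzazqqaaqq): 15 nodes
Sum: 49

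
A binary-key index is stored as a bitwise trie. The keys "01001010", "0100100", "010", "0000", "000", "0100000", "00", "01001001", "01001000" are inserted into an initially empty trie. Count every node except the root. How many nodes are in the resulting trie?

17

Trie structure (* marks end of a word):
(root)
└─ 0
   ├─ 0 *
   │  └─ 0 *
   │     └─ 0 *
   └─ 1
      └─ 0 *
         └─ 0
            ├─ 0
            │  └─ 0
            │     └─ 0 *
            └─ 1
               └─ 0
                  ├─ 0 *
                  │  ├─ 0 *
                  │  └─ 1 *
                  └─ 1
                     └─ 0 *
Counting every labelled node above: 17.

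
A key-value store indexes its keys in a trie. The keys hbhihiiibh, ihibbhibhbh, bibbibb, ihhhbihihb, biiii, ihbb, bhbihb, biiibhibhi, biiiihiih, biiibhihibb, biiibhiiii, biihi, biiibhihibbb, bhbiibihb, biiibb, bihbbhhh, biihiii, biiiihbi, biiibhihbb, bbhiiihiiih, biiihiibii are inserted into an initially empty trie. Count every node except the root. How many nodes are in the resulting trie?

Count nodes per top-level branch (shared prefixes stored once):
  'b'-branch (bbhiiihiiih, bhbihb, bhbiibihb, bibbibb, bihbbhhh, biihi, biihiii, biiibb, biiibhibhi, biiibhihbb, biiibhihibb, biiibhihibbb, biiibhiiii, biiihiibii, biiii, biiiihbi, biiiihiih): 69 nodes
  'h'-branch (hbhihiiibh): 10 nodes
  'i'-branch (ihbb, ihhhbihihb, ihibbhibhbh): 21 nodes
Sum: 100

100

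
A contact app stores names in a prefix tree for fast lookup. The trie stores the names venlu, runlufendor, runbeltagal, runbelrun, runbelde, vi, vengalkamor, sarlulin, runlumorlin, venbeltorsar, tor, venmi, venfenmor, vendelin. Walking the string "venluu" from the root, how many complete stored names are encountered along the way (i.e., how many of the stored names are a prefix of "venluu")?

Check each prefix of "venluu" against the stored set — each match is an end-marker on the path.
Prefixes of the query that are stored words: "venlu"
Count: 1

1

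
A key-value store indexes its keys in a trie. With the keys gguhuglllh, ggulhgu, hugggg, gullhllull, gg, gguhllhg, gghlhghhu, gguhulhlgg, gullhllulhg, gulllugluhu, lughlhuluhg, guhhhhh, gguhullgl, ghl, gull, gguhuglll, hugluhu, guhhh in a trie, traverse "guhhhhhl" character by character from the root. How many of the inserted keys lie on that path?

Walk "guhhhhhl" from the root; an end-of-word marker is hit whenever a stored word is a prefix of "guhhhhhl".
Prefixes of the query that are stored words: "guhhh", "guhhhhh"
Count: 2

2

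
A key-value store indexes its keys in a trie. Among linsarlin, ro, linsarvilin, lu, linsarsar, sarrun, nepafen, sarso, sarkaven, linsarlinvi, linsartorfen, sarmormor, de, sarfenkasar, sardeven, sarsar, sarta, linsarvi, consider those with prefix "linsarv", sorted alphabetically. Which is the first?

linsarvi

DFS of the "linsarv" subtree visits, in order: "linsarvi", "linsarvilin"
The 1st is linsarvi.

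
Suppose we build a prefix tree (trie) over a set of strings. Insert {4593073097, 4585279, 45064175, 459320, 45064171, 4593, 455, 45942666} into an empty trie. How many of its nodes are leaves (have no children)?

7

Leaves are exactly the stored words that no other stored word extends.
Those words: "45064171", "45064175", "455", "4585279", "4593073097", "459320", "45942666"
Leaf count: 7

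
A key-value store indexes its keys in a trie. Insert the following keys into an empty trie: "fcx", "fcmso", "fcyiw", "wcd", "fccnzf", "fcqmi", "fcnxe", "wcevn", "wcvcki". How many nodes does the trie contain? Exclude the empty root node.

Count nodes per top-level branch (shared prefixes stored once):
  'f'-branch (fccnzf, fcmso, fcnxe, fcqmi, fcx, fcyiw): 19 nodes
  'w'-branch (wcd, wcevn, wcvcki): 10 nodes
Sum: 29

29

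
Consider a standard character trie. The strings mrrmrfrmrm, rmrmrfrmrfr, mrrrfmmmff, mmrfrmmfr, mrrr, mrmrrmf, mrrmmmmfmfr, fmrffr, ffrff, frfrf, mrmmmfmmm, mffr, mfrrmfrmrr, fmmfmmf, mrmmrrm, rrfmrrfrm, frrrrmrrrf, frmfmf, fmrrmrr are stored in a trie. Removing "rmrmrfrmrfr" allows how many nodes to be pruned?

10

Walk "rmrmrfrmrfr" from the leaf back toward the root, removing each node that no remaining word uses.
The suffix "mrmrfrmrfr" (10 nodes) is used only by "rmrmrfrmrfr"; the node for "r" still has the child "r", so pruning stops there.
Nodes removed: 10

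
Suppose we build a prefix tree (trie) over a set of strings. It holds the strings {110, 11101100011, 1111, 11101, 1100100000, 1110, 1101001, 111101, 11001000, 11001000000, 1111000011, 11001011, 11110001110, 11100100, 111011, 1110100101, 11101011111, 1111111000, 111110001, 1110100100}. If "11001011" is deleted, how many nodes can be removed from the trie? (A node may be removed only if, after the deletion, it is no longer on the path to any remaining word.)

A node on "11001011"'s path can go only if nothing else ends at it or branches off below it.
The suffix "11" (2 nodes) is used only by "11001011"; the node for "110010" still has the child "0", so pruning stops there.
Nodes removed: 2

2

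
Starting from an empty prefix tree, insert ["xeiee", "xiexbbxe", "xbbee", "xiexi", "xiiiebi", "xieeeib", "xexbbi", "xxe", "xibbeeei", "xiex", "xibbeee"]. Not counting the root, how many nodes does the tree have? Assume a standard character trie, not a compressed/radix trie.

38

Trie structure (* marks end of a word):
(root)
└─ x
   ├─ b
   │  └─ b
   │     └─ e
   │        └─ e *
   ├─ e
   │  ├─ i
   │  │  └─ e
   │  │     └─ e *
   │  └─ x
   │     └─ b
   │        └─ b
   │           └─ i *
   ├─ i
   │  ├─ b
   │  │  └─ b
   │  │     └─ e
   │  │        └─ e
   │  │           └─ e *
   │  │              └─ i *
   │  ├─ e
   │  │  ├─ e
   │  │  │  └─ e
   │  │  │     └─ i
   │  │  │        └─ b *
   │  │  └─ x *
   │  │     ├─ b
   │  │     │  └─ b
   │  │     │     └─ x
   │  │     │        └─ e *
   │  │     └─ i *
   │  └─ i
   │     └─ i
   │        └─ e
   │           └─ b
   │              └─ i *
   └─ x
      └─ e *
Counting every labelled node above: 38.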